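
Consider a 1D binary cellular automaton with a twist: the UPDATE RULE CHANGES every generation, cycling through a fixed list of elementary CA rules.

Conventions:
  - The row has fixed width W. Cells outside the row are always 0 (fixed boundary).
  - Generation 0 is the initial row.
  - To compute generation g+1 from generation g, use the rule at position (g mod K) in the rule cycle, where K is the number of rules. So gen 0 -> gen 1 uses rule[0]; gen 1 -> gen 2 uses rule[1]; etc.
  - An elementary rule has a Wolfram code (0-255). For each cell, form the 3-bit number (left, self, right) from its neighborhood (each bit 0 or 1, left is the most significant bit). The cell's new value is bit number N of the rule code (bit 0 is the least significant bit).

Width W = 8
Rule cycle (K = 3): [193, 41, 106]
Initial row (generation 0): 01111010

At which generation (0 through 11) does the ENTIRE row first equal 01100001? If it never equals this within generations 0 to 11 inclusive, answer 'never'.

Answer: never

Derivation:
Gen 0: 01111010
Gen 1 (rule 193): 00111000
Gen 2 (rule 41): 10100011
Gen 3 (rule 106): 01000111
Gen 4 (rule 193): 00010011
Gen 5 (rule 41): 11000010
Gen 6 (rule 106): 11000100
Gen 7 (rule 193): 01010001
Gen 8 (rule 41): 00100100
Gen 9 (rule 106): 01001000
Gen 10 (rule 193): 00000011
Gen 11 (rule 41): 11111010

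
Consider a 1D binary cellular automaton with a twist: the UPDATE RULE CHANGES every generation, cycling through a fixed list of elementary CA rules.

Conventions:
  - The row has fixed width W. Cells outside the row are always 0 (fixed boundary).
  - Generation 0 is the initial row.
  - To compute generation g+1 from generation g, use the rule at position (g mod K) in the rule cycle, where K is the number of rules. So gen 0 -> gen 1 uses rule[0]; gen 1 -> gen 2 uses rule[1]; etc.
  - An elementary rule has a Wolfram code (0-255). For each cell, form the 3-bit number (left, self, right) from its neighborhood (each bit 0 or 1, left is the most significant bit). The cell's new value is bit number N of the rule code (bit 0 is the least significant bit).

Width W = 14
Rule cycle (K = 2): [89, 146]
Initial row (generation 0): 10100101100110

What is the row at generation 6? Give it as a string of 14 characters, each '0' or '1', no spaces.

Answer: 01011101100010

Derivation:
Gen 0: 10100101100110
Gen 1 (rule 89): 00010001110111
Gen 2 (rule 146): 00101010100010
Gen 3 (rule 89): 10000000011001
Gen 4 (rule 146): 01000000100110
Gen 5 (rule 89): 00111110010111
Gen 6 (rule 146): 01011101100010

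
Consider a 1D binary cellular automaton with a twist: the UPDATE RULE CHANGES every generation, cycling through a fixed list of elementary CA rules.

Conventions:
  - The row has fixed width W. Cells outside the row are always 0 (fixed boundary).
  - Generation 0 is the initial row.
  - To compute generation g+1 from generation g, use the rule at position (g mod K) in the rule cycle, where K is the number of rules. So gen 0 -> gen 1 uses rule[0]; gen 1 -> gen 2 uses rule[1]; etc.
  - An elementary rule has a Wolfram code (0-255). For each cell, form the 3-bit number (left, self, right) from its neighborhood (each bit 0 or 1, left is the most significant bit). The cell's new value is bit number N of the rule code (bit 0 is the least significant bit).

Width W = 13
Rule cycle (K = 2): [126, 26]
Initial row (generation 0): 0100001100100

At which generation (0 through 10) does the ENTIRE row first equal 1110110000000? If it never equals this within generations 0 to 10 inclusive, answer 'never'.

Answer: 7

Derivation:
Gen 0: 0100001100100
Gen 1 (rule 126): 1110011111110
Gen 2 (rule 26): 1001110000001
Gen 3 (rule 126): 1111011000011
Gen 4 (rule 26): 1000010100110
Gen 5 (rule 126): 1100111111111
Gen 6 (rule 26): 1011100000000
Gen 7 (rule 126): 1110110000000
Gen 8 (rule 26): 1000101000000
Gen 9 (rule 126): 1101111100000
Gen 10 (rule 26): 1001000010000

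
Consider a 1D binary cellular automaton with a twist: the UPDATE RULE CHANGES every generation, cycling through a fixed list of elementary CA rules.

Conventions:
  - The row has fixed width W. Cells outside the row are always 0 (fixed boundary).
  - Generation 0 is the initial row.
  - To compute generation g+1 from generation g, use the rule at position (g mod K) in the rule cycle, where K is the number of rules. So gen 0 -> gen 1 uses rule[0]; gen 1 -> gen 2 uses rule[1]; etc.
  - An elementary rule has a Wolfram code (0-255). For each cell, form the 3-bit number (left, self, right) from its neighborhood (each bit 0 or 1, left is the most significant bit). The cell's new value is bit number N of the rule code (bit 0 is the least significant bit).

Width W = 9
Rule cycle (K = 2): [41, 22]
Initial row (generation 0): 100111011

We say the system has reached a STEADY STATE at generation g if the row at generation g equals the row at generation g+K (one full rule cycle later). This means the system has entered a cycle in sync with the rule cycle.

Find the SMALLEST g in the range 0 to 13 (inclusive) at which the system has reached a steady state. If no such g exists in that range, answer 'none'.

Gen 0: 100111011
Gen 1 (rule 41): 000100110
Gen 2 (rule 22): 001111001
Gen 3 (rule 41): 101000000
Gen 4 (rule 22): 101100000
Gen 5 (rule 41): 011001111
Gen 6 (rule 22): 100110000
Gen 7 (rule 41): 000100111
Gen 8 (rule 22): 001111000
Gen 9 (rule 41): 101000011
Gen 10 (rule 22): 101100100
Gen 11 (rule 41): 011000001
Gen 12 (rule 22): 100100011
Gen 13 (rule 41): 000001010
Gen 14 (rule 22): 000011011
Gen 15 (rule 41): 111010110

Answer: none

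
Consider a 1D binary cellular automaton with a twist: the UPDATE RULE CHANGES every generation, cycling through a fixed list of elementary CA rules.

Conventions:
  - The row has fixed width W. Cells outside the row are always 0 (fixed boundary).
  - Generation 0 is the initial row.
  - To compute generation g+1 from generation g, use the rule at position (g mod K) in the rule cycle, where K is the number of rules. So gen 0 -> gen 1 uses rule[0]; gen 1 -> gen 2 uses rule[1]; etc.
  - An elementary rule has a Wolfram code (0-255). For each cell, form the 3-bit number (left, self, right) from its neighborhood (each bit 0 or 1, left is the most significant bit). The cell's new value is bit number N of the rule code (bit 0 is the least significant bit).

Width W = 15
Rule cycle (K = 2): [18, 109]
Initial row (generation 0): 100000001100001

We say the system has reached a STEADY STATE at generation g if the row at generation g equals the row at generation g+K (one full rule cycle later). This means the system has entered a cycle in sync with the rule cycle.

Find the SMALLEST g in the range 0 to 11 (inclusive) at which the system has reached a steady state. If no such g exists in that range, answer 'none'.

Gen 0: 100000001100001
Gen 1 (rule 18): 010000010010010
Gen 2 (rule 109): 010111010010010
Gen 3 (rule 18): 100000001101101
Gen 4 (rule 109): 101111101111111
Gen 5 (rule 18): 000000000000000
Gen 6 (rule 109): 111111111111111
Gen 7 (rule 18): 000000000000000
Gen 8 (rule 109): 111111111111111
Gen 9 (rule 18): 000000000000000
Gen 10 (rule 109): 111111111111111
Gen 11 (rule 18): 000000000000000
Gen 12 (rule 109): 111111111111111
Gen 13 (rule 18): 000000000000000

Answer: 5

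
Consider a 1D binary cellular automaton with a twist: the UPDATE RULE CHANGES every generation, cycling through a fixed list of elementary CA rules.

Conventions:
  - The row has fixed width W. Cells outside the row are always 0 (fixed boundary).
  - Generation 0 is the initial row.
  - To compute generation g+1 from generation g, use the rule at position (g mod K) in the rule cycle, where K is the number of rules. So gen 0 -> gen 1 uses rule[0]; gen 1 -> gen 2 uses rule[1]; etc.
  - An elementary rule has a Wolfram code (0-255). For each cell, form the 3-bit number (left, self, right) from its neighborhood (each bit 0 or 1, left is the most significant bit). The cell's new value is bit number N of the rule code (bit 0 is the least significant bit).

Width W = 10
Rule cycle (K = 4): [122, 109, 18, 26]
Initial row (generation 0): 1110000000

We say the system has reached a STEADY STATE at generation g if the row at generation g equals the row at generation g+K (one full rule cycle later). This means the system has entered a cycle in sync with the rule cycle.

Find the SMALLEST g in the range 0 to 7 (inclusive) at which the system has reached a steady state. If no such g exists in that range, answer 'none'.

Answer: 3

Derivation:
Gen 0: 1110000000
Gen 1 (rule 122): 1011000000
Gen 2 (rule 109): 1111011111
Gen 3 (rule 18): 0000000000
Gen 4 (rule 26): 0000000000
Gen 5 (rule 122): 0000000000
Gen 6 (rule 109): 1111111111
Gen 7 (rule 18): 0000000000
Gen 8 (rule 26): 0000000000
Gen 9 (rule 122): 0000000000
Gen 10 (rule 109): 1111111111
Gen 11 (rule 18): 0000000000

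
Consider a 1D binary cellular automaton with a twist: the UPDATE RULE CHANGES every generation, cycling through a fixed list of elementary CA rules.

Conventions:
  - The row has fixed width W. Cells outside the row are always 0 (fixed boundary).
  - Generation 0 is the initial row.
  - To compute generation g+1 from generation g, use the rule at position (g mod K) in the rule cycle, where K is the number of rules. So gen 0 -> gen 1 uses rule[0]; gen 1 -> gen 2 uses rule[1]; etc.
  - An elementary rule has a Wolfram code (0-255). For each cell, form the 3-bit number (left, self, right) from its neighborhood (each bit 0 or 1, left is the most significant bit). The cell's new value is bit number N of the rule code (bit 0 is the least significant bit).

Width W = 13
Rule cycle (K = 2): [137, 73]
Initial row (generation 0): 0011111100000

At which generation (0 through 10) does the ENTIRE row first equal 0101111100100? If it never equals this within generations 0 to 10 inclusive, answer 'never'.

Gen 0: 0011111100000
Gen 1 (rule 137): 1011111001111
Gen 2 (rule 73): 0010001001001
Gen 3 (rule 137): 1000100000000
Gen 4 (rule 73): 0010001111111
Gen 5 (rule 137): 1000101111110
Gen 6 (rule 73): 0010001000010
Gen 7 (rule 137): 1000100011000
Gen 8 (rule 73): 0010001011011
Gen 9 (rule 137): 1000100010010
Gen 10 (rule 73): 0010001000000

Answer: never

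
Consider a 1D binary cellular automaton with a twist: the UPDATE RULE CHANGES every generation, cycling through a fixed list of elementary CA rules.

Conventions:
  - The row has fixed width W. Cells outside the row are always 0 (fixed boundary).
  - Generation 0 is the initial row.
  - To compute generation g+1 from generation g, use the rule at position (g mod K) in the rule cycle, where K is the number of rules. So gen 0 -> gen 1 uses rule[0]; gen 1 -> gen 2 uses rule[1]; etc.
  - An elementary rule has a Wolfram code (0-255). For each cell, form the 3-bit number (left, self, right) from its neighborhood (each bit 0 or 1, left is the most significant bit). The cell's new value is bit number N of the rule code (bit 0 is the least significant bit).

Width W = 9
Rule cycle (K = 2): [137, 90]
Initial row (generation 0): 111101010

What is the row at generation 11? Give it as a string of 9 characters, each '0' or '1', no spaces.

Answer: 000100010

Derivation:
Gen 0: 111101010
Gen 1 (rule 137): 111000000
Gen 2 (rule 90): 101100000
Gen 3 (rule 137): 001001111
Gen 4 (rule 90): 010111001
Gen 5 (rule 137): 000110000
Gen 6 (rule 90): 001111000
Gen 7 (rule 137): 101110011
Gen 8 (rule 90): 001011111
Gen 9 (rule 137): 100011110
Gen 10 (rule 90): 010110011
Gen 11 (rule 137): 000100010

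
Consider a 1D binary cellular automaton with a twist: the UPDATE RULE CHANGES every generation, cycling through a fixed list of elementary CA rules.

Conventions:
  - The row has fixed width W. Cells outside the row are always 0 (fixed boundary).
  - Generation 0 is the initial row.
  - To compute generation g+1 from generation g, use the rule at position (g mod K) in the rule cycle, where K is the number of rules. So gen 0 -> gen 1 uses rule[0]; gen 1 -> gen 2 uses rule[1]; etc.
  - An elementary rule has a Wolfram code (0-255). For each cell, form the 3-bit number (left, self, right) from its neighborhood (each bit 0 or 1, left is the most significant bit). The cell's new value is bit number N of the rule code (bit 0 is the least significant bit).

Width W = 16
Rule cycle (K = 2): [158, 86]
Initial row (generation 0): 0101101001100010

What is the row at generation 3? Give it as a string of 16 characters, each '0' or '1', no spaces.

Gen 0: 0101101001100010
Gen 1 (rule 158): 1101001111010111
Gen 2 (rule 86): 0101110001010001
Gen 3 (rule 158): 1101101011011011

Answer: 1101101011011011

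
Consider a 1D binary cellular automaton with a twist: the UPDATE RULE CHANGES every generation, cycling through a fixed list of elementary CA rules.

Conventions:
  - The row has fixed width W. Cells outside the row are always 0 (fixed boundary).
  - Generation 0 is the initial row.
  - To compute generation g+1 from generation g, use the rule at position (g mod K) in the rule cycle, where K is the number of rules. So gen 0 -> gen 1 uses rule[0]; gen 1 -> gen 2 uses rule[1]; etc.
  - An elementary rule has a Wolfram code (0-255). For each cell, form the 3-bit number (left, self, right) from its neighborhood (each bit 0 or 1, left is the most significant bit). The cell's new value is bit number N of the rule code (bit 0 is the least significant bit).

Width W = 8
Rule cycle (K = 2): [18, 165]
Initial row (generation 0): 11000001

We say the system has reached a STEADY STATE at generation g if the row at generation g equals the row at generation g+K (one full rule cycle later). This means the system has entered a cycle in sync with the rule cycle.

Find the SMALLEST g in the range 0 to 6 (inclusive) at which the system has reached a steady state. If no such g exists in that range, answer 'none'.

Gen 0: 11000001
Gen 1 (rule 18): 00100010
Gen 2 (rule 165): 10101010
Gen 3 (rule 18): 00000001
Gen 4 (rule 165): 11111101
Gen 5 (rule 18): 00000000
Gen 6 (rule 165): 11111111
Gen 7 (rule 18): 00000000
Gen 8 (rule 165): 11111111

Answer: 5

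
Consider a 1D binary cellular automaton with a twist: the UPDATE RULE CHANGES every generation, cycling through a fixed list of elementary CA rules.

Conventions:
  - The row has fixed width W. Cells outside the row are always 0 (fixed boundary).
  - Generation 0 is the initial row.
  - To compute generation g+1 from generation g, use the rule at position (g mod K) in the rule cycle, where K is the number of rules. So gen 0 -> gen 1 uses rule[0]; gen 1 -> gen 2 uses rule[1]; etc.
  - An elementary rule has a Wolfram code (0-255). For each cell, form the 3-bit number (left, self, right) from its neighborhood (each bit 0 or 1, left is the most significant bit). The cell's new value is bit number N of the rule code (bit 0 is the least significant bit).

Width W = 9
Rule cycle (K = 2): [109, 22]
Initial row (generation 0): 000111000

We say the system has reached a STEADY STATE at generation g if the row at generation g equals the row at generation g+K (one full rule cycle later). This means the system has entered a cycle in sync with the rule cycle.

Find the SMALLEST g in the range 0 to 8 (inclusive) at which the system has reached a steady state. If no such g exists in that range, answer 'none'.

Gen 0: 000111000
Gen 1 (rule 109): 110101011
Gen 2 (rule 22): 000101000
Gen 3 (rule 109): 110111011
Gen 4 (rule 22): 000000000
Gen 5 (rule 109): 111111111
Gen 6 (rule 22): 000000000
Gen 7 (rule 109): 111111111
Gen 8 (rule 22): 000000000
Gen 9 (rule 109): 111111111
Gen 10 (rule 22): 000000000

Answer: 4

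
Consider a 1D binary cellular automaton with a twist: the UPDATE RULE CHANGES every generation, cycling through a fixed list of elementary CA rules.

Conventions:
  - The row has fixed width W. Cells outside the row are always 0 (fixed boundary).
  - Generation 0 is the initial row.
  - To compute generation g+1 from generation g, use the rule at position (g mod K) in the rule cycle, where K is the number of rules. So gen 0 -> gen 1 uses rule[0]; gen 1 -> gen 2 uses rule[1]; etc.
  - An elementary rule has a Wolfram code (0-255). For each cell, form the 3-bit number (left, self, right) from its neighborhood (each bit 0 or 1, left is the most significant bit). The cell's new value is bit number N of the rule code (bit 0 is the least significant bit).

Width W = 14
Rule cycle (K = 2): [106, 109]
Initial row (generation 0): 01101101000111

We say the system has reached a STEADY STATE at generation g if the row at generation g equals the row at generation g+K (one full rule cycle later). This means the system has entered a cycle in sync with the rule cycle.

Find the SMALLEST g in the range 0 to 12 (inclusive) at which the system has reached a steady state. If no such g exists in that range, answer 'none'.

Answer: none

Derivation:
Gen 0: 01101101000111
Gen 1 (rule 106): 11111110001101
Gen 2 (rule 109): 10000010101111
Gen 3 (rule 106): 00000101011001
Gen 4 (rule 109): 11110111111001
Gen 5 (rule 106): 10011100001010
Gen 6 (rule 109): 10010101101110
Gen 7 (rule 106): 00101011111010
Gen 8 (rule 109): 10111110001110
Gen 9 (rule 106): 01100010011010
Gen 10 (rule 109): 01101010011110
Gen 11 (rule 106): 11110100110010
Gen 12 (rule 109): 10011100110010
Gen 13 (rule 106): 00110101110100
Gen 14 (rule 109): 10111111011101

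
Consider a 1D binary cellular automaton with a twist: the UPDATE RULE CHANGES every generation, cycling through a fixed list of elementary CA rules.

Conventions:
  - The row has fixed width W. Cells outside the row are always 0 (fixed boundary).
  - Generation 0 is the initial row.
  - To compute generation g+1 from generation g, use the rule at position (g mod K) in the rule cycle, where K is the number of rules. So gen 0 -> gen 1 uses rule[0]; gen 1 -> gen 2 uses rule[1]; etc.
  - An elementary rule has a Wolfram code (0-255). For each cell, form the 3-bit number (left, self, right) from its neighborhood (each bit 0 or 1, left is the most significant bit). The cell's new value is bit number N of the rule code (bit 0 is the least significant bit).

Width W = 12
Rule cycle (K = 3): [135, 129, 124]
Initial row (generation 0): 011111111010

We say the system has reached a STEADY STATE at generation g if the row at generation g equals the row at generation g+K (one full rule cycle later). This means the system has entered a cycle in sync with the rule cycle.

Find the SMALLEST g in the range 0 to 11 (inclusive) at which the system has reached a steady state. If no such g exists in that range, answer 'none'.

Gen 0: 011111111010
Gen 1 (rule 135): 101111110010
Gen 2 (rule 129): 000111100000
Gen 3 (rule 124): 000100110000
Gen 4 (rule 135): 111101000111
Gen 5 (rule 129): 011000010010
Gen 6 (rule 124): 011100011011
Gen 7 (rule 135): 101001100000
Gen 8 (rule 129): 000000001111
Gen 9 (rule 124): 000000001001
Gen 10 (rule 135): 111111111011
Gen 11 (rule 129): 011111110000
Gen 12 (rule 124): 010000011000
Gen 13 (rule 135): 110111100011
Gen 14 (rule 129): 000011001000

Answer: none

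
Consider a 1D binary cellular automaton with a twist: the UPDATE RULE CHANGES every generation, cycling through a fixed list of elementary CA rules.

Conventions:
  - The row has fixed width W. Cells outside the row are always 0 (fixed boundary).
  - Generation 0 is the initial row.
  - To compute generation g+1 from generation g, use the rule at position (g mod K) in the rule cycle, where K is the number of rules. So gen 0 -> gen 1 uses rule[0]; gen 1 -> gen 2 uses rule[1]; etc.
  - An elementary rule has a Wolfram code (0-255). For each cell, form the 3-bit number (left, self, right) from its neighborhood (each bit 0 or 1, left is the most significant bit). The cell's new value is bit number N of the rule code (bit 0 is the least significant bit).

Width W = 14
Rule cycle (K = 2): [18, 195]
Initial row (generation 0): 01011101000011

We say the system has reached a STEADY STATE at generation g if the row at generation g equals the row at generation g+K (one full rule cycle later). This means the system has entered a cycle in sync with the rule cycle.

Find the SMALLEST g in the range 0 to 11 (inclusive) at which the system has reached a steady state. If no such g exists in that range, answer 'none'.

Gen 0: 01011101000011
Gen 1 (rule 18): 10000000100100
Gen 2 (rule 195): 00111111001001
Gen 3 (rule 18): 01000000110110
Gen 4 (rule 195): 10011111010010
Gen 5 (rule 18): 01100000001101
Gen 6 (rule 195): 10101111110100
Gen 7 (rule 18): 00000000000010
Gen 8 (rule 195): 11111111111100
Gen 9 (rule 18): 00000000000010
Gen 10 (rule 195): 11111111111100
Gen 11 (rule 18): 00000000000010
Gen 12 (rule 195): 11111111111100
Gen 13 (rule 18): 00000000000010

Answer: 7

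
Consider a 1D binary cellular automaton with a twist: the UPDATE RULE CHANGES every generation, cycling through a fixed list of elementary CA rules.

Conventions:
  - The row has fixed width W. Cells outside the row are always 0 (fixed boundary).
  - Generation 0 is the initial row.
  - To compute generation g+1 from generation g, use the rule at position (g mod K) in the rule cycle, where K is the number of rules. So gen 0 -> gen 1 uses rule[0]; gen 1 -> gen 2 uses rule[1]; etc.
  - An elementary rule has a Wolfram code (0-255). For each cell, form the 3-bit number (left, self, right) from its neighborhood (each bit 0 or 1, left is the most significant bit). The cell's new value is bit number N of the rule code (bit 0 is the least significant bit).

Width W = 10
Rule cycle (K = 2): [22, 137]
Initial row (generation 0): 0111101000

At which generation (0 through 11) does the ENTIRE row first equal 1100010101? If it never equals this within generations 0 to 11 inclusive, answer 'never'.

Gen 0: 0111101000
Gen 1 (rule 22): 1000001100
Gen 2 (rule 137): 0011101001
Gen 3 (rule 22): 0100001111
Gen 4 (rule 137): 0001101110
Gen 5 (rule 22): 0010000001
Gen 6 (rule 137): 1000111100
Gen 7 (rule 22): 1101000010
Gen 8 (rule 137): 1000011000
Gen 9 (rule 22): 1100100100
Gen 10 (rule 137): 1000000001
Gen 11 (rule 22): 1100000011

Answer: never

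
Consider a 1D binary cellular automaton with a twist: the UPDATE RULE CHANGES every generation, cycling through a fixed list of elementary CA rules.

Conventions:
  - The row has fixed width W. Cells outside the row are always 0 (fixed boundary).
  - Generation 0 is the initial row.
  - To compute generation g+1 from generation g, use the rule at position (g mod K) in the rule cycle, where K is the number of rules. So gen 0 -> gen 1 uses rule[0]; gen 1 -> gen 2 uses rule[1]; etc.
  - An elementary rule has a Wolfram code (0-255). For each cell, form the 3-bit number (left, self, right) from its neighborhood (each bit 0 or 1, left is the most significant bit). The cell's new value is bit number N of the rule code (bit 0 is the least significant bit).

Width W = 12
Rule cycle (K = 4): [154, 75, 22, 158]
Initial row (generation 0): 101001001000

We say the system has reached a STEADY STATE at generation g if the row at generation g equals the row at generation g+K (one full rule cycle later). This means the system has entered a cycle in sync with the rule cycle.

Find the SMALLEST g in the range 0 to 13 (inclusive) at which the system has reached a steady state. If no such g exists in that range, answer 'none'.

Answer: 7

Derivation:
Gen 0: 101001001000
Gen 1 (rule 154): 000110110100
Gen 2 (rule 75): 111110110001
Gen 3 (rule 22): 000000001011
Gen 4 (rule 158): 000000011010
Gen 5 (rule 154): 000000110001
Gen 6 (rule 75): 111111110110
Gen 7 (rule 22): 000000000001
Gen 8 (rule 158): 000000000011
Gen 9 (rule 154): 000000000110
Gen 10 (rule 75): 111111111110
Gen 11 (rule 22): 000000000001
Gen 12 (rule 158): 000000000011
Gen 13 (rule 154): 000000000110
Gen 14 (rule 75): 111111111110
Gen 15 (rule 22): 000000000001
Gen 16 (rule 158): 000000000011
Gen 17 (rule 154): 000000000110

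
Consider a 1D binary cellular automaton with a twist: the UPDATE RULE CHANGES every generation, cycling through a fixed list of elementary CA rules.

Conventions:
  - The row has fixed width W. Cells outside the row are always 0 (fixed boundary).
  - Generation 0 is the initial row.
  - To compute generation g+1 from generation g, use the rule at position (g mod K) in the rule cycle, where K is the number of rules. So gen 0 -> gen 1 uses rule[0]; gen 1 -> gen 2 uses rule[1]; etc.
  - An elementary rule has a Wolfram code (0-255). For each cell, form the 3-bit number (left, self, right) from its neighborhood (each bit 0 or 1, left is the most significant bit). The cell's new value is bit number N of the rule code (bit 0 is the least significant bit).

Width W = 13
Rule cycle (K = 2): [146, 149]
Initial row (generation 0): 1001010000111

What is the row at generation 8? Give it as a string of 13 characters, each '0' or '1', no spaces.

Gen 0: 1001010000111
Gen 1 (rule 146): 0110001001010
Gen 2 (rule 149): 0001101101011
Gen 3 (rule 146): 0010000000000
Gen 4 (rule 149): 1011111111111
Gen 5 (rule 146): 0001111111110
Gen 6 (rule 149): 1100111111101
Gen 7 (rule 146): 0011011111000
Gen 8 (rule 149): 1000001110111

Answer: 1000001110111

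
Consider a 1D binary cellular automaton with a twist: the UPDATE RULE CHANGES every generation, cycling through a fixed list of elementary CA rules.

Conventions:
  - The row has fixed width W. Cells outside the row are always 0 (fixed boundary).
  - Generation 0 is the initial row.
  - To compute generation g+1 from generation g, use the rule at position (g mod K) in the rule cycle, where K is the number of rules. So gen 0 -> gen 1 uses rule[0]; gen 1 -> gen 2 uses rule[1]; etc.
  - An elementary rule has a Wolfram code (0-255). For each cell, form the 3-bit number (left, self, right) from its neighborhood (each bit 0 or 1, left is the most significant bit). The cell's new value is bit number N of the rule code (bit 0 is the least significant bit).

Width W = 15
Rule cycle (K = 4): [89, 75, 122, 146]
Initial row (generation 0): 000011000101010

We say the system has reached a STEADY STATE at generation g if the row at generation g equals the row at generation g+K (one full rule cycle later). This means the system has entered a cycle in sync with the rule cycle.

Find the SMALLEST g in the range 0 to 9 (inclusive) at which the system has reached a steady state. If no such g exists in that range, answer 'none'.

Gen 0: 000011000101010
Gen 1 (rule 89): 111011110000001
Gen 2 (rule 75): 101010010111110
Gen 3 (rule 122): 010101101100011
Gen 4 (rule 146): 100000000010100
Gen 5 (rule 89): 011111111000011
Gen 6 (rule 75): 110000001011111
Gen 7 (rule 122): 111000010110001
Gen 8 (rule 146): 010100100001010
Gen 9 (rule 89): 000010011100001
Gen 10 (rule 75): 111100110101110
Gen 11 (rule 122): 100111111011011
Gen 12 (rule 146): 011011110000000
Gen 13 (rule 89): 011010011111111

Answer: none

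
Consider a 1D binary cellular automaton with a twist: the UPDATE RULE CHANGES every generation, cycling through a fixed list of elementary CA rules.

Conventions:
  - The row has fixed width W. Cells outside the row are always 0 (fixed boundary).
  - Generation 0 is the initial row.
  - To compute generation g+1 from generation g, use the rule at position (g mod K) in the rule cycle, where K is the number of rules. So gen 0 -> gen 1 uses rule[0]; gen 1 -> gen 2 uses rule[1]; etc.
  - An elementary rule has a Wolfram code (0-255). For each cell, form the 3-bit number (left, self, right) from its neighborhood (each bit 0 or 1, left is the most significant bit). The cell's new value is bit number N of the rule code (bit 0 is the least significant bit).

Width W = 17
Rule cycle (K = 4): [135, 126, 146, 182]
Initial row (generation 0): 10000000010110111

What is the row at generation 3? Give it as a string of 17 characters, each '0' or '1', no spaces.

Gen 0: 10000000010110111
Gen 1 (rule 135): 10111111110000010
Gen 2 (rule 126): 11100000011000111
Gen 3 (rule 146): 01010000100101010

Answer: 01010000100101010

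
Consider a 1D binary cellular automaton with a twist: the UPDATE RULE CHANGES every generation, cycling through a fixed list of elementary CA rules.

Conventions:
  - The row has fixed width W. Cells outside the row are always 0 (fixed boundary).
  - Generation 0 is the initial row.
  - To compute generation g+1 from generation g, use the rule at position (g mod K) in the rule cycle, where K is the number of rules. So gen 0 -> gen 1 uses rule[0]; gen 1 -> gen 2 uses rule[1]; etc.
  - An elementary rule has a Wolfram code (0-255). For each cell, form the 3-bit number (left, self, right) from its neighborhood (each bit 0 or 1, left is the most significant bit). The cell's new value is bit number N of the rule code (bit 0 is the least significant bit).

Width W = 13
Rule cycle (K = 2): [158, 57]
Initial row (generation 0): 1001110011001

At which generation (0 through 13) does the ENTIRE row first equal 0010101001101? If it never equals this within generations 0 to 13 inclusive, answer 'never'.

Gen 0: 1001110011001
Gen 1 (rule 158): 1111101110111
Gen 2 (rule 57): 1000011001100
Gen 3 (rule 158): 1100110111010
Gen 4 (rule 57): 1010101100101
Gen 5 (rule 158): 1010101011101
Gen 6 (rule 57): 0101010110010
Gen 7 (rule 158): 1101010101111
Gen 8 (rule 57): 1010101011000
Gen 9 (rule 158): 1010101010100
Gen 10 (rule 57): 0101010101011
Gen 11 (rule 158): 1101010101010
Gen 12 (rule 57): 1010101010101
Gen 13 (rule 158): 1010101010101

Answer: never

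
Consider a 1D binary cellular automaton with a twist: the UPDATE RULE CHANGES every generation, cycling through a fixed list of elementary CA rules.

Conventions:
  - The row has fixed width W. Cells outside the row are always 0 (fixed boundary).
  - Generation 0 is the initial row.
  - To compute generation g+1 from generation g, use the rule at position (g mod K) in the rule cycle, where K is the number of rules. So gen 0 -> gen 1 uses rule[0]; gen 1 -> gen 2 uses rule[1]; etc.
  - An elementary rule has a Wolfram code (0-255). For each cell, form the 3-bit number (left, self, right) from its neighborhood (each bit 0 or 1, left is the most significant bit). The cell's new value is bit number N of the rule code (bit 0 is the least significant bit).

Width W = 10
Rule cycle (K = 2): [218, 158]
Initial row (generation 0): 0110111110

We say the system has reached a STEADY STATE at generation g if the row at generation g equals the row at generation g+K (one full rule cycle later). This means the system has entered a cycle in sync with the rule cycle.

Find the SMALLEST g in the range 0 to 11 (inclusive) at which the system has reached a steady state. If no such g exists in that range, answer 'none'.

Answer: 3

Derivation:
Gen 0: 0110111110
Gen 1 (rule 218): 1110111111
Gen 2 (rule 158): 1100111110
Gen 3 (rule 218): 1111111111
Gen 4 (rule 158): 1111111110
Gen 5 (rule 218): 1111111111
Gen 6 (rule 158): 1111111110
Gen 7 (rule 218): 1111111111
Gen 8 (rule 158): 1111111110
Gen 9 (rule 218): 1111111111
Gen 10 (rule 158): 1111111110
Gen 11 (rule 218): 1111111111
Gen 12 (rule 158): 1111111110
Gen 13 (rule 218): 1111111111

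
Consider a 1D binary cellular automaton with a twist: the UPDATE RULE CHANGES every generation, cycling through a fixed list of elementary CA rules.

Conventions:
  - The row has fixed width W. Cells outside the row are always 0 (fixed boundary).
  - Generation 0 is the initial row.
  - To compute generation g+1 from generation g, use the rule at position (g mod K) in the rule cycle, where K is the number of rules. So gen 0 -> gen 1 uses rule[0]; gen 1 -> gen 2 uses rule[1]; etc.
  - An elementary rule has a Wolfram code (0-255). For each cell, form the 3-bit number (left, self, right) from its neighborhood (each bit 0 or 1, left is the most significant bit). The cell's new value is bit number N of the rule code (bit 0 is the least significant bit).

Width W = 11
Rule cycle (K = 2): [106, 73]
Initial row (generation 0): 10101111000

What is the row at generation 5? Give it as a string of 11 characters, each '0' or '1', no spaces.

Gen 0: 10101111000
Gen 1 (rule 106): 01011001000
Gen 2 (rule 73): 00011000011
Gen 3 (rule 106): 00111000111
Gen 4 (rule 73): 10101010101
Gen 5 (rule 106): 01010101010

Answer: 01010101010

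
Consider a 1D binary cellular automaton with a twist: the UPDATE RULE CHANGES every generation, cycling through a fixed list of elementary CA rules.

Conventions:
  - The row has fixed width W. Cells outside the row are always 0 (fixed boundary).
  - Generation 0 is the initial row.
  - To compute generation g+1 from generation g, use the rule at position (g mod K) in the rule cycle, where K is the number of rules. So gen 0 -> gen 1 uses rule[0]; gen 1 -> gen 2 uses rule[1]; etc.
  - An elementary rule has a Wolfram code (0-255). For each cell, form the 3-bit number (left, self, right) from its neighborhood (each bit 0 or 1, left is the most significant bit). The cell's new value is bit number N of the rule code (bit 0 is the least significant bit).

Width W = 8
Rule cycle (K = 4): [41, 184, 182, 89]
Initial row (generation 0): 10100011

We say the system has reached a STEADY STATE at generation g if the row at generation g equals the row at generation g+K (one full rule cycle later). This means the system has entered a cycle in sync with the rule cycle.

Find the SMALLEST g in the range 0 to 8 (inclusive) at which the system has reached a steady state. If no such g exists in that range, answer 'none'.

Answer: none

Derivation:
Gen 0: 10100011
Gen 1 (rule 41): 01001010
Gen 2 (rule 184): 00100101
Gen 3 (rule 182): 01111111
Gen 4 (rule 89): 01000001
Gen 5 (rule 41): 00011100
Gen 6 (rule 184): 00011010
Gen 7 (rule 182): 00100111
Gen 8 (rule 89): 10010101
Gen 9 (rule 41): 00001010
Gen 10 (rule 184): 00000101
Gen 11 (rule 182): 00001111
Gen 12 (rule 89): 11101001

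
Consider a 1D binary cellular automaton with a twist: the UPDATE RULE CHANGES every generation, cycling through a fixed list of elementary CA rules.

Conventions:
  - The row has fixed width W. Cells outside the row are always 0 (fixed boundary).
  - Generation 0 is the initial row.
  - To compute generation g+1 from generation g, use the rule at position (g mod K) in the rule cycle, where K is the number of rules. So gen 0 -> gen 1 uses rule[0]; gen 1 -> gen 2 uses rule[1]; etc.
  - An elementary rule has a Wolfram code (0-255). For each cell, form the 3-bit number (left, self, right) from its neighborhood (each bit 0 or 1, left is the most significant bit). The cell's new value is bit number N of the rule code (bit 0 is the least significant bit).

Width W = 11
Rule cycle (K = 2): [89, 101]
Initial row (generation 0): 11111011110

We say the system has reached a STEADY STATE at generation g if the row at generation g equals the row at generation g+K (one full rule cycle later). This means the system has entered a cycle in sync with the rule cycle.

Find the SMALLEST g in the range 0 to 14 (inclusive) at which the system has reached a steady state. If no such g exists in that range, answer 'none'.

Answer: 14

Derivation:
Gen 0: 11111011110
Gen 1 (rule 89): 10001010011
Gen 2 (rule 101): 10101110001
Gen 3 (rule 89): 00001011100
Gen 4 (rule 101): 11101100101
Gen 5 (rule 89): 10101110000
Gen 6 (rule 101): 11110010111
Gen 7 (rule 89): 10011000101
Gen 8 (rule 101): 10001010111
Gen 9 (rule 89): 01100000101
Gen 10 (rule 101): 00101110111
Gen 11 (rule 89): 10001010101
Gen 12 (rule 101): 10101111111
Gen 13 (rule 89): 00001000001
Gen 14 (rule 101): 11101011101
Gen 15 (rule 89): 10100010100
Gen 16 (rule 101): 11101011101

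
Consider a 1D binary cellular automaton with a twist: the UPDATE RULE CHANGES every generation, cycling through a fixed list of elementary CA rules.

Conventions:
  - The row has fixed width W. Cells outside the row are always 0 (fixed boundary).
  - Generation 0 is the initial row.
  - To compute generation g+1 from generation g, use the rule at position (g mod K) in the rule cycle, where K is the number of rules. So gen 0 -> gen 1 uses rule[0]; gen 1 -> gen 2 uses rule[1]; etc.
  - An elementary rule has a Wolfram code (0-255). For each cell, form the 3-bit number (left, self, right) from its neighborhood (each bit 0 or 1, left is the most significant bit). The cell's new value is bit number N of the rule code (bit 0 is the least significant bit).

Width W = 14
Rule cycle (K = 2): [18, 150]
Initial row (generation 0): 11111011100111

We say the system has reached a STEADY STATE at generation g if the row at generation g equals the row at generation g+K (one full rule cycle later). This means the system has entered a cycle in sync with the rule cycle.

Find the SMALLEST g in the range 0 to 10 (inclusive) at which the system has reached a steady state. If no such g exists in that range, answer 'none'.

Answer: none

Derivation:
Gen 0: 11111011100111
Gen 1 (rule 18): 00000000011000
Gen 2 (rule 150): 00000000100100
Gen 3 (rule 18): 00000001011010
Gen 4 (rule 150): 00000011000011
Gen 5 (rule 18): 00000100100100
Gen 6 (rule 150): 00001111111110
Gen 7 (rule 18): 00010000000001
Gen 8 (rule 150): 00111000000011
Gen 9 (rule 18): 01000100000100
Gen 10 (rule 150): 11101110001110
Gen 11 (rule 18): 00000001010001
Gen 12 (rule 150): 00000011011011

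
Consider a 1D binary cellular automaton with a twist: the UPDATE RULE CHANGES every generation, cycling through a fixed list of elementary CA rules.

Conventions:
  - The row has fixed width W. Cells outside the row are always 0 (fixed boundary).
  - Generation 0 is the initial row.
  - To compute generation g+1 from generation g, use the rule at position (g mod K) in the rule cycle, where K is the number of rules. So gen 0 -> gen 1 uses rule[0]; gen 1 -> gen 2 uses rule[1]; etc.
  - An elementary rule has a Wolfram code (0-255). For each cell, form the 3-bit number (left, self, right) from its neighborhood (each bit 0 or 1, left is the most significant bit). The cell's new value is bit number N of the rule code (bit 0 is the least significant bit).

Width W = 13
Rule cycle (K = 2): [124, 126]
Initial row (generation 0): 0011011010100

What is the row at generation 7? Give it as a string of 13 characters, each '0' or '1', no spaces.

Gen 0: 0011011010100
Gen 1 (rule 124): 0011111111110
Gen 2 (rule 126): 0110000000011
Gen 3 (rule 124): 0111000000011
Gen 4 (rule 126): 1101100000111
Gen 5 (rule 124): 1111110000101
Gen 6 (rule 126): 1000011001111
Gen 7 (rule 124): 1100011101001

Answer: 1100011101001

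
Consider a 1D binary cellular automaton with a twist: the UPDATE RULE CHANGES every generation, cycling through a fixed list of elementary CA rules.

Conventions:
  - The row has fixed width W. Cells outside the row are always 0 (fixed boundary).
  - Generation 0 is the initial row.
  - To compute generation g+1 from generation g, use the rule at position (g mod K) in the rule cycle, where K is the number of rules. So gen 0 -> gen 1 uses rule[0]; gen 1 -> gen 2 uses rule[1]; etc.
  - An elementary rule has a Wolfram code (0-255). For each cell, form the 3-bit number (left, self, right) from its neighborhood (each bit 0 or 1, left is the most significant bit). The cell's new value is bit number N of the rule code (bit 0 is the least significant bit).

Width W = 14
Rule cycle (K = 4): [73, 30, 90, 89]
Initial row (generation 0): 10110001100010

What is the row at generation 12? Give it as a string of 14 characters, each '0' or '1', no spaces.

Answer: 10111101111111

Derivation:
Gen 0: 10110001100010
Gen 1 (rule 73): 00110101101000
Gen 2 (rule 30): 01100101001100
Gen 3 (rule 90): 11111000111110
Gen 4 (rule 89): 10001110100011
Gen 5 (rule 73): 00101010001011
Gen 6 (rule 30): 01101011011010
Gen 7 (rule 90): 11100011011001
Gen 8 (rule 89): 10111011011100
Gen 9 (rule 73): 00101011010101
Gen 10 (rule 30): 01101010010101
Gen 11 (rule 90): 11100001100000
Gen 12 (rule 89): 10111101111111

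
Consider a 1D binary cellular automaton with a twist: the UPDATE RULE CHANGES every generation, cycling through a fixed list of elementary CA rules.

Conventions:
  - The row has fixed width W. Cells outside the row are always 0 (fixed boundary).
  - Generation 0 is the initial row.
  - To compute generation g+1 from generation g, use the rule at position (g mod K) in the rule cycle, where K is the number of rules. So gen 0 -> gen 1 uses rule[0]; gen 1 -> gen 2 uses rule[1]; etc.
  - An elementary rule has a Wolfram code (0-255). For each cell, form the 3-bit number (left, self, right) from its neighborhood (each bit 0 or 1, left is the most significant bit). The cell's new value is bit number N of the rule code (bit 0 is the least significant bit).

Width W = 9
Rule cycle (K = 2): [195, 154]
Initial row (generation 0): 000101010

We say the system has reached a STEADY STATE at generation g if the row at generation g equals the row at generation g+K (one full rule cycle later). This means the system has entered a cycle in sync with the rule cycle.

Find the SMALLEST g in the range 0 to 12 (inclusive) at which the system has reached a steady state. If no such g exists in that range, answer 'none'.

Answer: none

Derivation:
Gen 0: 000101010
Gen 1 (rule 195): 111000000
Gen 2 (rule 154): 110100000
Gen 3 (rule 195): 010001111
Gen 4 (rule 154): 101011110
Gen 5 (rule 195): 000001110
Gen 6 (rule 154): 000011101
Gen 7 (rule 195): 111101100
Gen 8 (rule 154): 111001010
Gen 9 (rule 195): 011010000
Gen 10 (rule 154): 110001000
Gen 11 (rule 195): 010110011
Gen 12 (rule 154): 100101110
Gen 13 (rule 195): 001000110
Gen 14 (rule 154): 010101101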